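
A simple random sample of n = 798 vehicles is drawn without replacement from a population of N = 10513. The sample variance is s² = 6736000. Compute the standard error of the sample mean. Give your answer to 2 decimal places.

88.32

Under SRS without replacement, Var(ȳ) = (1 − f)·s²/n with f = n/N = 798/10513 = 0.07590602.
Var(ȳ) = (1 − 0.07590602)·6736000/798 = 0.92409398·8441.1028 = 7800.3722.
SE(ȳ) = √(7800.3722) = 88.32.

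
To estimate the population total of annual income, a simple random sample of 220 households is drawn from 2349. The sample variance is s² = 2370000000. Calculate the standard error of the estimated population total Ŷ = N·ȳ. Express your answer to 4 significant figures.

Var(Ŷ) = N²·Var(ȳ) = N²·(1 − n/N)·s²/n.
f = 220/2349 = 0.09365688; Var(ȳ) = 0.90634312·2370000000/220 = 9.7637873 × 10^6.
Var(Ŷ) = 2349² · (9.7637873 × 10^6) = 5.3874635 × 10^13.
SE(Ŷ) = √(5.3874635 × 10^13) = 7.340 × 10^6.

7.340 × 10^6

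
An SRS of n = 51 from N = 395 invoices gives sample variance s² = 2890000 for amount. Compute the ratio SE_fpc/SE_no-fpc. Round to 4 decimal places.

0.9332

f = n/N = 51/395 = 0.12911392.
SE_no-fpc = √(s²/n) = 238.04761; SE_fpc = √((1−f)s²/n) = 222.14907.
Ratio = √(1−f) = 0.93321277.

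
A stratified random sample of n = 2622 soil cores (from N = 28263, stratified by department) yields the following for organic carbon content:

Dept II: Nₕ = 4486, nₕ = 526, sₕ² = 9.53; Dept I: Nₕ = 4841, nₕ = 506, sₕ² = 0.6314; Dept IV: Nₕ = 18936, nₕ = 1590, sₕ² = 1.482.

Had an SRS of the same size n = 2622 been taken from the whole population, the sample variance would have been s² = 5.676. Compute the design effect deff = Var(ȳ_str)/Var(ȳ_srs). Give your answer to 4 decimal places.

Var(ȳ_str) = Σ Wₕ²(1−fₕ)sₕ²/nₕ with Wₕ = Nₕ/28263:
  Dept II: (4486/28263)²·(1−526/4486)·9.53/526 = 4.0292582 × 10^-4
  Dept I: (4841/28263)²·(1−506/4841)·0.6314/506 = 3.2782474 × 10^-5
  Dept IV: (18936/28263)²·(1−1590/18936)·1.482/1590 = 3.8326764 × 10^-4
  → Var(ȳ_str) = 8.1897593 × 10^-4.
Var(ȳ_srs) = (1 − 2622/28263)·5.676/2622 = 0.0019639318.
deff = (8.1897593 × 10^-4) / 0.0019639318 = 0.4170.

0.4170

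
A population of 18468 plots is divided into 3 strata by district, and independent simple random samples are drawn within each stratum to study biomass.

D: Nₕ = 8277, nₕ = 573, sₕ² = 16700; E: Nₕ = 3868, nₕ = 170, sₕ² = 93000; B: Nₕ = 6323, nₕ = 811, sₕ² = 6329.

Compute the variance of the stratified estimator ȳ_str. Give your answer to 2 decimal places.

Var(ȳ_str) = Σₕ Wₕ²(1 − fₕ)sₕ²/nₕ with Wₕ = Nₕ/N, N = 18468.
D: Wₕ = 0.44818064; term = 0.44818064²·(1 − 0.06922798)·16700/573 = 5.4489315.
E: Wₕ = 0.20944336; term = 0.20944336²·(1 − 0.04395036)·93000/170 = 22.942866.
B: Wₕ = 0.34237600; term = 0.34237600²·(1 − 0.12826190)·6329/811 = 0.79745631.
Sum = 29.189254.

29.19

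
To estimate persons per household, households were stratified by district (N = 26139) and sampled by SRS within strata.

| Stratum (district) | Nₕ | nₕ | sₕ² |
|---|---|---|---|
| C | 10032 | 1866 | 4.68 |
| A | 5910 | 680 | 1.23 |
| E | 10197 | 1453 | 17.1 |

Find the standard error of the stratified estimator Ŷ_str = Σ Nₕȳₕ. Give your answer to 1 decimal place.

Var(Ŷ_str) = Σₕ Nₕ²(1 − fₕ)sₕ²/nₕ.
C: 10032²·(1 − 1866/10032)·4.68/1866 = 205461.81.
A: 5910²·(1 − 680/5910)·1.23/680 = 55909.469.
E: 10197²·(1 − 1453/10197)·17.1/1453 = 1.0493324 × 10^6.
Sum = 1.3107037 × 10^6.
SE = √(1.3107037 × 10^6) = 1144.9.

1144.9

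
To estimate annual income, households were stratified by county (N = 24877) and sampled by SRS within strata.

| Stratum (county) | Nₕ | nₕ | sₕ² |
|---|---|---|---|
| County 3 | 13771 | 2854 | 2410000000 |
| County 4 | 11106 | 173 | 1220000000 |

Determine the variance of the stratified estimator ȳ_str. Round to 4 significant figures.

1.589 × 10^6

Var(ȳ_str) = Σₕ Wₕ²(1 − fₕ)sₕ²/nₕ with Wₕ = Nₕ/N, N = 24877.
County 3: Wₕ = 0.55356353; term = 0.55356353²·(1 − 0.20724711)·2410000000/2854 = 205133.15.
County 4: Wₕ = 0.44643647; term = 0.44643647²·(1 − 0.01557717)·1220000000/173 = 1.3836133 × 10^6.
Sum = 1.5887465 × 10^6.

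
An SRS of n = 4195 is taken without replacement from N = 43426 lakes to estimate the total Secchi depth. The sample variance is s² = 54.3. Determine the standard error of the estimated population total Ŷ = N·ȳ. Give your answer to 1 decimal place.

Var(Ŷ) = N²·Var(ȳ) = N²·(1 − n/N)·s²/n.
f = 4195/43426 = 0.09660111; Var(ȳ) = 0.90339889·54.3/4195 = 0.011693578.
Var(Ŷ) = 43426² · 0.011693578 = 2.2051954 × 10^7.
SE(Ŷ) = √(2.2051954 × 10^7) = 4696.0.

4696.0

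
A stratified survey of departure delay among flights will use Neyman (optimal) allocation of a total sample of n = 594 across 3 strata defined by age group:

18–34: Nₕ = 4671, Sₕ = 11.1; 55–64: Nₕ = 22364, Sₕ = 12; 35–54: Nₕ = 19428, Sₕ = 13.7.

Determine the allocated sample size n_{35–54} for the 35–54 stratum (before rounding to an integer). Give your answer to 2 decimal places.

269.62

Neyman allocation: nₕ = n·NₕSₕ / Σⱼ NⱼSⱼ.
Σ NⱼSⱼ = 4671·11.1 + 22364·12 + 19428·13.7 = 586379.7.
n_{35–54} = 594·19428·13.7 / 586379.7 = 269.62.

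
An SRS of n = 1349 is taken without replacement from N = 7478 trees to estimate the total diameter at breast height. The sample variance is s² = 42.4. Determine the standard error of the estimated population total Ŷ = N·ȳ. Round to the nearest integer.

1200

Var(Ŷ) = N²·Var(ȳ) = N²·(1 − n/N)·s²/n.
f = 1349/7478 = 0.18039583; Var(ȳ) = 0.81960417·42.4/1349 = 0.025760724.
Var(Ŷ) = 7478² · 0.025760724 = 1.4405522 × 10^6.
SE(Ŷ) = √(1.4405522 × 10^6) = 1200.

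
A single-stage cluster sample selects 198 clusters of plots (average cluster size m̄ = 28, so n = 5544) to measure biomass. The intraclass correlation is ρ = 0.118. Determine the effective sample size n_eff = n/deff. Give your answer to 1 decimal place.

deff = 1 + (28 − 1)·0.118 = 1 + 3.186 = 4.186.
n_eff = 5544 / 4.186 = 1324.4.

1324.4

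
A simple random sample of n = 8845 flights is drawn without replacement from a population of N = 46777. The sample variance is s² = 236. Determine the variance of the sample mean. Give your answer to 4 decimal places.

0.0216

Under SRS without replacement, Var(ȳ) = (1 − f)·s²/n with f = n/N = 8845/46777 = 0.18908865.
Var(ȳ) = (1 − 0.18908865)·236/8845 = 0.81091135·0.026681741 = 0.021636527.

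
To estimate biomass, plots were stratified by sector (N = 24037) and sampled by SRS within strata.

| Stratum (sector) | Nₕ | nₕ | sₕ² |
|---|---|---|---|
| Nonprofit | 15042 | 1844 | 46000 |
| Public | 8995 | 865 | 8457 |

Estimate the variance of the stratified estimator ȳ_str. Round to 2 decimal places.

9.81

Var(ȳ_str) = Σₕ Wₕ²(1 − fₕ)sₕ²/nₕ with Wₕ = Nₕ/N, N = 24037.
Nonprofit: Wₕ = 0.62578525; term = 0.62578525²·(1 − 0.12259008)·46000/1844 = 8.5713671.
Public: Wₕ = 0.37421475; term = 0.37421475²·(1 − 0.09616454)·8457/865 = 1.2374607.
Sum = 9.8088278.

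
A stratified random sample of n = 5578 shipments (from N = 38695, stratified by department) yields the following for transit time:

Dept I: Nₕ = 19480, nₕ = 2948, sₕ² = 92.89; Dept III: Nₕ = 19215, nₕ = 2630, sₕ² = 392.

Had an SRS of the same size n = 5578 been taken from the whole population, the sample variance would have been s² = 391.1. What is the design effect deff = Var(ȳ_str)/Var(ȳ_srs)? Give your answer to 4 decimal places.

Var(ȳ_str) = Σ Wₕ²(1−fₕ)sₕ²/nₕ with Wₕ = Nₕ/38695:
  Dept I: (19480/38695)²·(1−2948/19480)·92.89/2948 = 0.0067771349
  Dept III: (19215/38695)²·(1−2630/19215)·392/2630 = 0.031723163
  → Var(ȳ_str) = 0.038500298.
Var(ȳ_srs) = (1 − 5578/38695)·391.1/5578 = 0.060007487.
deff = 0.038500298 / 0.060007487 = 0.6416.

0.6416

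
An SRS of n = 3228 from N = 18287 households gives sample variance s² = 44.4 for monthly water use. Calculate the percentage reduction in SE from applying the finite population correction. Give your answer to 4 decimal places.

9.2541

f = n/N = 3228/18287 = 0.17651884.
SE_no-fpc = √(s²/n) = 0.11728021; SE_fpc = √((1−f)s²/n) = 0.10642694.
Ratio = √(1−f) = 0.90745863. Reduction = 100·(1 − 0.90745863) = 9.2541%.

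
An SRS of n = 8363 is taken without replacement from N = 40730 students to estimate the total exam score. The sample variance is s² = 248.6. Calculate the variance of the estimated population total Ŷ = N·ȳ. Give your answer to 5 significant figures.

3.9188 × 10^7

Var(Ŷ) = N²·Var(ȳ) = N²·(1 − n/N)·s²/n.
f = 8363/40730 = 0.20532777; Var(ȳ) = 0.79467223·248.6/8363 = 0.023622566.
Var(Ŷ) = 40730² · 0.023622566 = 3.9188252 × 10^7.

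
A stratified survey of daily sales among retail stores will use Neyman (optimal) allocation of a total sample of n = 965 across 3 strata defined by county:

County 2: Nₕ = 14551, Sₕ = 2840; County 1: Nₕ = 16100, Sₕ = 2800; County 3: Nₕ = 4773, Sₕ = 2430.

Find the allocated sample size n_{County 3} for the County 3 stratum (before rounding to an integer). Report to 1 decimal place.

Neyman allocation: nₕ = n·NₕSₕ / Σⱼ NⱼSⱼ.
Σ NⱼSⱼ = 14551·2840 + 16100·2800 + 4773·2430 = 9.800323 × 10^7.
n_{County 3} = 965·4773·2430 / (9.800323 × 10^7) = 114.2.

114.2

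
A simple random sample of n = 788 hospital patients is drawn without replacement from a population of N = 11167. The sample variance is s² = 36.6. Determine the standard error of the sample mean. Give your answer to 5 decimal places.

0.20777

Under SRS without replacement, Var(ȳ) = (1 − f)·s²/n with f = n/N = 788/11167 = 0.07056506.
Var(ȳ) = (1 − 0.07056506)·36.6/788 = 0.92943494·0.046446701 = 0.043169186.
SE(ȳ) = √(0.043169186) = 0.20777.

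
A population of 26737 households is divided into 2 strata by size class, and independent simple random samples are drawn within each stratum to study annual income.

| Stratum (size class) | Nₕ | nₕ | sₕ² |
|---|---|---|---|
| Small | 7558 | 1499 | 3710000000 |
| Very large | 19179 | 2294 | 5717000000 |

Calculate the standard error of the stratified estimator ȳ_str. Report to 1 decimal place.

1134.7

Var(ȳ_str) = Σₕ Wₕ²(1 − fₕ)sₕ²/nₕ with Wₕ = Nₕ/N, N = 26737.
Small: Wₕ = 0.28267943; term = 0.28267943²·(1 − 0.19833289)·3710000000/1499 = 158545.81.
Very large: Wₕ = 0.71732057; term = 0.71732057²·(1 − 0.11960999)·5717000000/2294 = 1.1289545 × 10^6.
Sum = 1.2875003 × 10^6.
SE = √(1.2875003 × 10^6) = 1134.7.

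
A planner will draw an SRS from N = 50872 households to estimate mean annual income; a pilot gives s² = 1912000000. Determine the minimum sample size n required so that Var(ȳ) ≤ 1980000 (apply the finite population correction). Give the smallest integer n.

Without fpc, n₀ = s²/D = 1912000000/1980000 = 965.6566.
With fpc, (1 − n/N)·s²/n ≤ D requires n ≥ n₀/(1 + n₀/N) = 965.6566/(1 + 965.6566/50872) = 947.6679.
Rounding up, n = 948.

948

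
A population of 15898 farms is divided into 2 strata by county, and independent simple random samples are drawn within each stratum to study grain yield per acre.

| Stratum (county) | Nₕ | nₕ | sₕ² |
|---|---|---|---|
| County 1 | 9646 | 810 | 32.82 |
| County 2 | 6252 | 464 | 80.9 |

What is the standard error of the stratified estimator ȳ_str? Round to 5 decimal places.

0.19654

Var(ȳ_str) = Σₕ Wₕ²(1 − fₕ)sₕ²/nₕ with Wₕ = Nₕ/N, N = 15898.
County 1: Wₕ = 0.60674299; term = 0.60674299²·(1 − 0.08397263)·32.82/810 = 0.013663801.
County 2: Wₕ = 0.39325701; term = 0.39325701²·(1 − 0.07421625)·80.9/464 = 0.024962786.
Sum = 0.038626587.
SE = √(0.038626587) = 0.19654.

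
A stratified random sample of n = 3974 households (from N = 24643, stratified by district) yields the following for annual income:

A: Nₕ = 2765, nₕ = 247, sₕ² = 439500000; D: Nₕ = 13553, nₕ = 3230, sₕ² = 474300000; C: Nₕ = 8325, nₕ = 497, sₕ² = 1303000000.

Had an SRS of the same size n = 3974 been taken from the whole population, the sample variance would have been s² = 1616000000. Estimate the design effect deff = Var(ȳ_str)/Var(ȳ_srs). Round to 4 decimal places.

0.9839

Var(ȳ_str) = Σ Wₕ²(1−fₕ)sₕ²/nₕ with Wₕ = Nₕ/24643:
  A: (2765/24643)²·(1−247/2765)·439500000/247 = 20399.787
  D: (13553/24643)²·(1−3230/13553)·474300000/3230 = 33830.219
  C: (8325/24643)²·(1−497/8325)·1303000000/497 = 281342.88
  → Var(ȳ_str) = 335572.89.
Var(ȳ_srs) = (1 − 3974/24643)·1616000000/3974 = 341066.75.
deff = 335572.89 / 341066.75 = 0.9839.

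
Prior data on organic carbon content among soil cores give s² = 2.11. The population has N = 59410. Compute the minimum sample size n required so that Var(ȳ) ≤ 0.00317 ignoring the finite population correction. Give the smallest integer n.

666

Without fpc, n₀ = s²/D = 2.11/0.00317 = 665.6151.
Rounding up, n = 666.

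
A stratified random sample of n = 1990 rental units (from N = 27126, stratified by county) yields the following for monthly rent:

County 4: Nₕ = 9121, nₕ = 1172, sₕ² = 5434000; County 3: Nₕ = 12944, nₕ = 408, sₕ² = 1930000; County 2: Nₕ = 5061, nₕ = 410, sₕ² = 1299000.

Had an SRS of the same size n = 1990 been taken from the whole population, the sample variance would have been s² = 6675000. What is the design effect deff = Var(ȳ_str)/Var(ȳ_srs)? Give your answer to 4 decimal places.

Var(ȳ_str) = Σ Wₕ²(1−fₕ)sₕ²/nₕ with Wₕ = Nₕ/27126:
  County 4: (9121/27126)²·(1−1172/9121)·5434000/1172 = 456.85193
  County 3: (12944/27126)²·(1−408/12944)·1930000/408 = 1043.1653
  County 2: (5061/27126)²·(1−410/5061)·1299000/410 = 101.35296
  → Var(ȳ_str) = 1601.3702.
Var(ȳ_srs) = (1 − 1990/27126)·6675000/1990 = 3108.1975.
deff = 1601.3702 / 3108.1975 = 0.5152.

0.5152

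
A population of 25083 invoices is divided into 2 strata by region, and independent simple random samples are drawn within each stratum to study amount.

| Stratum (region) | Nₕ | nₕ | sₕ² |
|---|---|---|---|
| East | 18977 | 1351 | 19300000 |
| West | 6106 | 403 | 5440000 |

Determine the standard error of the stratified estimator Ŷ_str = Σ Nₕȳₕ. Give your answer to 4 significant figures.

Var(Ŷ_str) = Σₕ Nₕ²(1 − fₕ)sₕ²/nₕ.
East: 18977²·(1 − 1351/18977)·19300000/1351 = 4.7784086 × 10^12.
West: 6106²·(1 − 403/6106)·5440000/403 = 4.7006079 × 10^11.
Sum = 5.2484694 × 10^12.
SE = √(5.2484694 × 10^12) = 2.291 × 10^6.

2.291 × 10^6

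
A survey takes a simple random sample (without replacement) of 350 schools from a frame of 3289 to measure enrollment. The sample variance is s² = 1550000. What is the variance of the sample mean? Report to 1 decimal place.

Under SRS without replacement, Var(ȳ) = (1 − f)·s²/n with f = n/N = 350/3289 = 0.10641532.
Var(ȳ) = (1 − 0.10641532)·1550000/350 = 0.89358468·4428.5714 = 3957.3036.

3957.3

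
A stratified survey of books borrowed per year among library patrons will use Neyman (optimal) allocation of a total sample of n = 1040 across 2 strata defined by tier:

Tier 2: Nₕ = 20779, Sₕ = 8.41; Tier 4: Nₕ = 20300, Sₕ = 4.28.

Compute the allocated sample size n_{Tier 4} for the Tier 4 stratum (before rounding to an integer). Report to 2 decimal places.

345.36

Neyman allocation: nₕ = n·NₕSₕ / Σⱼ NⱼSⱼ.
Σ NⱼSⱼ = 20779·8.41 + 20300·4.28 = 261635.39.
n_{Tier 4} = 1040·20300·4.28 / 261635.39 = 345.36.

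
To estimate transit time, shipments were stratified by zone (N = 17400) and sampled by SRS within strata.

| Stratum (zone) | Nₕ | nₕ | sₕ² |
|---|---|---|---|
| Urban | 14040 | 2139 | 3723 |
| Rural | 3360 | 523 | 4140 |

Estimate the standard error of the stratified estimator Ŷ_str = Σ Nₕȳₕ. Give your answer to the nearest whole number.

19139

Var(Ŷ_str) = Σₕ Nₕ²(1 − fₕ)sₕ²/nₕ.
Urban: 14040²·(1 − 2139/14040)·3723/2139 = 2.9082572 × 10^8.
Rural: 3360²·(1 − 523/3360)·4140/523 = 7.5456606 × 10^7.
Sum = 3.6628233 × 10^8.
SE = √(3.6628233 × 10^8) = 19139.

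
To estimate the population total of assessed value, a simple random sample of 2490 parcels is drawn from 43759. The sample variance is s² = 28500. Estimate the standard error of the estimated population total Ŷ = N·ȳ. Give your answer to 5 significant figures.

Var(Ŷ) = N²·Var(ȳ) = N²·(1 − n/N)·s²/n.
f = 2490/43759 = 0.05690258; Var(ȳ) = 0.94309742·28500/2490 = 10.794489.
Var(Ŷ) = 43759² · 10.794489 = 2.0669828 × 10^10.
SE(Ŷ) = √(2.0669828 × 10^10) = 143770.

143770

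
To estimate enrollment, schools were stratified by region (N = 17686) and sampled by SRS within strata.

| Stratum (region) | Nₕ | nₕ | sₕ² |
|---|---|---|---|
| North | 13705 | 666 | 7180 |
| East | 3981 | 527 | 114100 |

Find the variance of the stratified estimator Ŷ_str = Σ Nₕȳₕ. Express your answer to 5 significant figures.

4.9036 × 10^9

Var(Ŷ_str) = Σₕ Nₕ²(1 − fₕ)sₕ²/nₕ.
North: 13705²·(1 − 666/13705)·7180/666 = 1.9265201 × 10^9.
East: 3981²·(1 − 527/3981)·114100/527 = 2.9770734 × 10^9.
Sum = 4.9035935 × 10^9.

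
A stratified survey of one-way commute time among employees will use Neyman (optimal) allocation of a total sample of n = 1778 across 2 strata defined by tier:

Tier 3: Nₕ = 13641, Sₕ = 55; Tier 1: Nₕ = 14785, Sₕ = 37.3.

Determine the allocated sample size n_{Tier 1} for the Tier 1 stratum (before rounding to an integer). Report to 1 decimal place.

753.3

Neyman allocation: nₕ = n·NₕSₕ / Σⱼ NⱼSⱼ.
Σ NⱼSⱼ = 13641·55 + 14785·37.3 = 1.3017355 × 10^6.
n_{Tier 1} = 1778·14785·37.3 / (1.3017355 × 10^6) = 753.3.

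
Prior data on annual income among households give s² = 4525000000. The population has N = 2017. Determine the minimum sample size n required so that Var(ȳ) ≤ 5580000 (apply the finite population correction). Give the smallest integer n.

579

Without fpc, n₀ = s²/D = 4525000000/5580000 = 810.9319.
With fpc, (1 − n/N)·s²/n ≤ D requires n ≥ n₀/(1 + n₀/N) = 810.9319/(1 + 810.9319/2017) = 578.3907.
Rounding up, n = 579.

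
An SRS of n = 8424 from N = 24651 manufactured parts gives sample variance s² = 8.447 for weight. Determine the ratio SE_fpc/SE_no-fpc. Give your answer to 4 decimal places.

0.8113

f = n/N = 8424/24651 = 0.34173056.
SE_no-fpc = √(s²/n) = 0.031665917; SE_fpc = √((1−f)s²/n) = 0.025691763.
Ratio = √(1−f) = 0.81133806.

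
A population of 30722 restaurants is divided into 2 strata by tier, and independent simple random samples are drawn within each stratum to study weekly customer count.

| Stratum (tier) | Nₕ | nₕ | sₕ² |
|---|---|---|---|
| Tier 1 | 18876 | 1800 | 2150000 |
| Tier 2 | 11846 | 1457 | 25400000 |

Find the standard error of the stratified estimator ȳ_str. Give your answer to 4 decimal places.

Var(ȳ_str) = Σₕ Wₕ²(1 − fₕ)sₕ²/nₕ with Wₕ = Nₕ/N, N = 30722.
Tier 1: Wₕ = 0.61441312; term = 0.61441312²·(1 − 0.09535919)·2150000/1800 = 407.90882.
Tier 2: Wₕ = 0.38558688; term = 0.38558688²·(1 − 0.12299510)·25400000/1457 = 2273.1111.
Sum = 2681.0199.
SE = √(2681.0199) = 51.7786.

51.7786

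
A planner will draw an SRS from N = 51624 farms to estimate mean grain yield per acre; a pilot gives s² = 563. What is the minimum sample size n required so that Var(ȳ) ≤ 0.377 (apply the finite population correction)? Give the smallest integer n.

1452

Without fpc, n₀ = s²/D = 563/0.377 = 1493.3687.
With fpc, (1 − n/N)·s²/n ≤ D requires n ≥ n₀/(1 + n₀/N) = 1493.3687/(1 + 1493.3687/51624) = 1451.3834.
Rounding up, n = 1452.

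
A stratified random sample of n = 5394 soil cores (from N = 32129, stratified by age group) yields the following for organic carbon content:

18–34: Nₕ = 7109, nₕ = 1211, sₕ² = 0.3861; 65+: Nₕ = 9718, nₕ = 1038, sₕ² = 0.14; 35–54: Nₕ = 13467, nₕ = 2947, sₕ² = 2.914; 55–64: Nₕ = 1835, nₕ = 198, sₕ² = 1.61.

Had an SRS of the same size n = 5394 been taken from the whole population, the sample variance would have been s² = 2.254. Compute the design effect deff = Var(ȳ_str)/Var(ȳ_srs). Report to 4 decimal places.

0.5273

Var(ȳ_str) = Σ Wₕ²(1−fₕ)sₕ²/nₕ with Wₕ = Nₕ/32129:
  18–34: (7109/32129)²·(1−1211/7109)·0.3861/1211 = 1.2950142 × 10^-5
  65+: (9718/32129)²·(1−1038/9718)·0.14/1038 = 1.1021302 × 10^-5
  35–54: (13467/32129)²·(1−2947/13467)·2.914/2947 = 1.357068 × 10^-4
  55–64: (1835/32129)²·(1−198/1835)·1.61/198 = 2.3661976 × 10^-5
  → Var(ȳ_str) = 1.8334022 × 10^-4.
Var(ȳ_srs) = (1 − 5394/32129)·2.254/5394 = 3.4771702 × 10^-4.
deff = (1.8334022 × 10^-4) / (3.4771702 × 10^-4) = 0.5273.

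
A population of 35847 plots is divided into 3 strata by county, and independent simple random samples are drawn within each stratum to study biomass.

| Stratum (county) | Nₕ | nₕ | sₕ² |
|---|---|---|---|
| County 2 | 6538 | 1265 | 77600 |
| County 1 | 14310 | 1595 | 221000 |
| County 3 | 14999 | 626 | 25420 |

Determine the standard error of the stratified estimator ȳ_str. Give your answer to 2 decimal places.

Var(ȳ_str) = Σₕ Wₕ²(1 − fₕ)sₕ²/nₕ with Wₕ = Nₕ/N, N = 35847.
County 2: Wₕ = 0.18238625; term = 0.18238625²·(1 − 0.19348425)·77600/1265 = 1.6457666.
County 1: Wₕ = 0.39919659; term = 0.39919659²·(1 − 0.11146052)·221000/1595 = 19.61923.
County 3: Wₕ = 0.41841716; term = 0.41841716²·(1 − 0.04173612)·25420/626 = 6.8124811.
Sum = 28.077478.
SE = √(28.077478) = 5.30.

5.30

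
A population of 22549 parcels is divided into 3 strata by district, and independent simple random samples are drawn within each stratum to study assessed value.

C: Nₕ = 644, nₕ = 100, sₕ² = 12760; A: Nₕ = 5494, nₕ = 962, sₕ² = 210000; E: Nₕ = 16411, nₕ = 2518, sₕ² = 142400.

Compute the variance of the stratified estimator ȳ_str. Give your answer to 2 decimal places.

36.14

Var(ȳ_str) = Σₕ Wₕ²(1 − fₕ)sₕ²/nₕ with Wₕ = Nₕ/N, N = 22549.
C: Wₕ = 0.02856002; term = 0.02856002²·(1 − 0.15527950)·12760/100 = 0.087918621.
A: Wₕ = 0.24364717; term = 0.24364717²·(1 − 0.17510011)·210000/962 = 10.689766.
E: Wₕ = 0.72779281; term = 0.72779281²·(1 − 0.15343367)·142400/2518 = 25.358921.
Sum = 36.136606.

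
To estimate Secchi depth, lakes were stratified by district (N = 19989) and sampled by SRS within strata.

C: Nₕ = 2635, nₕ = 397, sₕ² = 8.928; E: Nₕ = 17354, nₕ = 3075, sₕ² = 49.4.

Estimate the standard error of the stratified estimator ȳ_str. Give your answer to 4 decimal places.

0.1015

Var(ȳ_str) = Σₕ Wₕ²(1 − fₕ)sₕ²/nₕ with Wₕ = Nₕ/N, N = 19989.
C: Wₕ = 0.13182250; term = 0.13182250²·(1 − 0.15066414)·8.928/397 = 3.3191145 × 10^-4.
E: Wₕ = 0.86817750; term = 0.86817750²·(1 − 0.17719258)·49.4/3075 = 0.0099631594.
Sum = 0.010295071.
SE = √(0.010295071) = 0.1015.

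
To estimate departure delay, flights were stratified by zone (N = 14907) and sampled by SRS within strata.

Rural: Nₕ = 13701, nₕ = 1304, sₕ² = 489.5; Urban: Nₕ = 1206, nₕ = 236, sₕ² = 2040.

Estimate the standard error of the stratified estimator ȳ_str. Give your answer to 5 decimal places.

Var(ȳ_str) = Σₕ Wₕ²(1 − fₕ)sₕ²/nₕ with Wₕ = Nₕ/N, N = 14907.
Rural: Wₕ = 0.91909841; term = 0.91909841²·(1 − 0.09517553)·489.5/1304 = 0.28692175.
Urban: Wₕ = 0.08090159; term = 0.08090159²·(1 − 0.19568823)·2040/236 = 0.045504747.
Sum = 0.3324265.
SE = √(0.3324265) = 0.57656.

0.57656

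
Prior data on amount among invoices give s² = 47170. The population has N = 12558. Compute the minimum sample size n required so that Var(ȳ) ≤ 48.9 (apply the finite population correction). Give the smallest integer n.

Without fpc, n₀ = s²/D = 47170/48.9 = 964.6217.
With fpc, (1 − n/N)·s²/n ≤ D requires n ≥ n₀/(1 + n₀/N) = 964.6217/(1 + 964.6217/12558) = 895.8114.
Rounding up, n = 896.

896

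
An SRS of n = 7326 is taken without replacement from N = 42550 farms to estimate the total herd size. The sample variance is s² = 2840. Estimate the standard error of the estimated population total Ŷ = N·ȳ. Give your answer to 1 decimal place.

24104.3

Var(Ŷ) = N²·Var(ȳ) = N²·(1 − n/N)·s²/n.
f = 7326/42550 = 0.17217391; Var(ȳ) = 0.82782609·2840/7326 = 0.32091538.
Var(Ŷ) = 42550² · 0.32091538 = 5.810181 × 10^8.
SE(Ŷ) = √(5.810181 × 10^8) = 24104.3.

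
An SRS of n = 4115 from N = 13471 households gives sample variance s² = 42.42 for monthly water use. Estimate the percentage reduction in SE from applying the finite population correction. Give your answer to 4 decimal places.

f = n/N = 4115/13471 = 0.30547101.
SE_no-fpc = √(s²/n) = 0.10153141; SE_fpc = √((1−f)s²/n) = 0.084614657.
Ratio = √(1−f) = 0.83338406. Reduction = 100·(1 − 0.83338406) = 16.6616%.

16.6616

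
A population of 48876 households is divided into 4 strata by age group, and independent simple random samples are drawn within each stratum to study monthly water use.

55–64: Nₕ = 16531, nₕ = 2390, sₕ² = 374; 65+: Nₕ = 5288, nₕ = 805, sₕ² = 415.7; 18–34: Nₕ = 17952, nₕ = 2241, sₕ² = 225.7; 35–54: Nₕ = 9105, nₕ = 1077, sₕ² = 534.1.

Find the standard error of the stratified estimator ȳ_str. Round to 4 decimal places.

0.2180

Var(ȳ_str) = Σₕ Wₕ²(1 − fₕ)sₕ²/nₕ with Wₕ = Nₕ/N, N = 48876.
55–64: Wₕ = 0.33822326; term = 0.33822326²·(1 − 0.14457686)·374/2390 = 0.015313048.
65+: Wₕ = 0.10819216; term = 0.10819216²·(1 − 0.15223147)·415.7/805 = 0.0051245179.
18–34: Wₕ = 0.36729683; term = 0.36729683²·(1 − 0.12483289)·225.7/2241 = 0.011890909.
35–54: Wₕ = 0.18628775; term = 0.18628775²·(1 − 0.11828666)·534.1/1077 = 0.015174098.
Sum = 0.047502573.
SE = √(0.047502573) = 0.2180.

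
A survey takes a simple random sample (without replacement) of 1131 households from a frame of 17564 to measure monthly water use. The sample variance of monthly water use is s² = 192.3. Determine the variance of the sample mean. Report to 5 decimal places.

Under SRS without replacement, Var(ȳ) = (1 − f)·s²/n with f = n/N = 1131/17564 = 0.06439308.
Var(ȳ) = (1 − 0.06439308)·192.3/1131 = 0.93560692·0.17002653 = 0.15907799.

0.15908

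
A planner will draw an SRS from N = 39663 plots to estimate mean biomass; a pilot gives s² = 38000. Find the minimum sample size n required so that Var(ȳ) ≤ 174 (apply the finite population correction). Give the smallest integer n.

Without fpc, n₀ = s²/D = 38000/174 = 218.3908.
With fpc, (1 − n/N)·s²/n ≤ D requires n ≥ n₀/(1 + n₀/N) = 218.3908/(1 + 218.3908/39663) = 217.1949.
Rounding up, n = 218.

218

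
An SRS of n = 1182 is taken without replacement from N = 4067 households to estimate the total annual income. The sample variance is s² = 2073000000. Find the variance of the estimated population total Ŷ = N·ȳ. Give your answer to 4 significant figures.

2.058 × 10^13

Var(Ŷ) = N²·Var(ȳ) = N²·(1 − n/N)·s²/n.
f = 1182/4067 = 0.29063192; Var(ȳ) = 0.70936808·2073000000/1182 = 1.2440948 × 10^6.
Var(Ŷ) = 4067² · (1.2440948 × 10^6) = 2.0577936 × 10^13.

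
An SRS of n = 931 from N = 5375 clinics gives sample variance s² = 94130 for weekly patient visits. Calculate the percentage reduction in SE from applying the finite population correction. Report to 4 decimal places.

f = n/N = 931/5375 = 0.17320930.
SE_no-fpc = √(s²/n) = 10.055165; SE_fpc = √((1−f)s²/n) = 9.1429634.
Ratio = √(1−f) = 0.90928032. Reduction = 100·(1 − 0.90928032) = 9.0720%.

9.0720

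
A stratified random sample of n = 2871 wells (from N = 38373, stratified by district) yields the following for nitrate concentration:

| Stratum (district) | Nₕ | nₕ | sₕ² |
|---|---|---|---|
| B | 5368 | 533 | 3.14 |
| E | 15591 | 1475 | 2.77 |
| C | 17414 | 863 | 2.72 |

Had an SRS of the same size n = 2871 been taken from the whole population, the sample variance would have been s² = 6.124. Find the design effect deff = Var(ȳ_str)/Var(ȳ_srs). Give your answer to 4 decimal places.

Var(ȳ_str) = Σ Wₕ²(1−fₕ)sₕ²/nₕ with Wₕ = Nₕ/38373:
  B: (5368/38373)²·(1−533/5368)·3.14/533 = 1.0383886 × 10^-4
  E: (15591/38373)²·(1−1475/15591)·2.77/1475 = 2.8068672 × 10^-4
  C: (17414/38373)²·(1−863/17414)·2.72/863 = 6.1692075 × 10^-4
  → Var(ȳ_str) = 0.0010014463.
Var(ȳ_srs) = (1 − 2871/38373)·6.124/2871 = 0.0019734633.
deff = 0.0010014463 / 0.0019734633 = 0.5075.

0.5075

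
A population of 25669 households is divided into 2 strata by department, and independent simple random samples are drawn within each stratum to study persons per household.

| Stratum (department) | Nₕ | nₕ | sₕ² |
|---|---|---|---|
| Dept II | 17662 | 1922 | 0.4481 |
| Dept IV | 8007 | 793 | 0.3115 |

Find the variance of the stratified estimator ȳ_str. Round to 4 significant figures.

1.328 × 10^-4

Var(ȳ_str) = Σₕ Wₕ²(1 − fₕ)sₕ²/nₕ with Wₕ = Nₕ/N, N = 25669.
Dept II: Wₕ = 0.68806732; term = 0.68806732²·(1 − 0.10882120)·0.4481/1922 = 9.8366738 × 10^-5.
Dept IV: Wₕ = 0.31193268; term = 0.31193268²·(1 − 0.09903834)·0.3115/793 = 3.4436018 × 10^-5.
Sum = 1.3280276 × 10^-4.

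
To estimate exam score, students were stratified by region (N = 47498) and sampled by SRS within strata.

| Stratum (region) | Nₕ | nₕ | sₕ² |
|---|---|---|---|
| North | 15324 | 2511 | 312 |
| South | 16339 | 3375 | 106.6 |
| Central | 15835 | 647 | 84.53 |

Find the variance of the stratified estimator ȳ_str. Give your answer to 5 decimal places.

Var(ȳ_str) = Σₕ Wₕ²(1 − fₕ)sₕ²/nₕ with Wₕ = Nₕ/N, N = 47498.
North: Wₕ = 0.32262411; term = 0.32262411²·(1 − 0.16386061)·312/2511 = 0.010813847.
South: Wₕ = 0.34399343; term = 0.34399343²·(1 − 0.20656099)·106.6/3375 = 0.0029654955.
Central: Wₕ = 0.33338246; term = 0.33338246²·(1 − 0.04085886)·84.53/647 = 0.013927546.
Sum = 0.027706889.

0.02771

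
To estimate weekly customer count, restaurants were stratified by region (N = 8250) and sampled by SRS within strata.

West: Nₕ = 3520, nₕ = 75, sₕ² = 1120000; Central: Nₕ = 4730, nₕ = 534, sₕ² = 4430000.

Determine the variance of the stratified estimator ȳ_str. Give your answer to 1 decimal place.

5079.7

Var(ȳ_str) = Σₕ Wₕ²(1 − fₕ)sₕ²/nₕ with Wₕ = Nₕ/N, N = 8250.
West: Wₕ = 0.42666667; term = 0.42666667²·(1 − 0.02130682)·1120000/75 = 2660.6071.
Central: Wₕ = 0.57333333; term = 0.57333333²·(1 − 0.11289641)·4430000/534 = 2419.0854.
Sum = 5079.6925.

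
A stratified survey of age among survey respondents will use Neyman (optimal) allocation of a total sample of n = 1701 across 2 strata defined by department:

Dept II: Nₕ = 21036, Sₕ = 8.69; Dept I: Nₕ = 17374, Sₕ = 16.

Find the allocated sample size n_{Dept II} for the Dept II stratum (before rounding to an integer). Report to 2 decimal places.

Neyman allocation: nₕ = n·NₕSₕ / Σⱼ NⱼSⱼ.
Σ NⱼSⱼ = 21036·8.69 + 17374·16 = 460786.84.
n_{Dept II} = 1701·21036·8.69 / 460786.84 = 674.82.

674.82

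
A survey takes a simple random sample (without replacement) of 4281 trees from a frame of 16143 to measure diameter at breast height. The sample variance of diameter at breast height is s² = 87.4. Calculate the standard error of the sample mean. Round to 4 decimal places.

0.1225

Under SRS without replacement, Var(ȳ) = (1 − f)·s²/n with f = n/N = 4281/16143 = 0.26519234.
Var(ȳ) = (1 − 0.26519234)·87.4/4281 = 0.73480766·0.020415791 = 0.015001679.
SE(ȳ) = √(0.015001679) = 0.1225.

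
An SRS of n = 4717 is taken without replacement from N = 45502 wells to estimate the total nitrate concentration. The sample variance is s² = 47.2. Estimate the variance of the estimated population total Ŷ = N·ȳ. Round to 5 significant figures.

1.8570 × 10^7

Var(Ŷ) = N²·Var(ȳ) = N²·(1 − n/N)·s²/n.
f = 4717/45502 = 0.10366577; Var(ȳ) = 0.89633423·47.2/4717 = 0.0089690429.
Var(Ŷ) = 45502² · 0.0089690429 = 1.8569793 × 10^7.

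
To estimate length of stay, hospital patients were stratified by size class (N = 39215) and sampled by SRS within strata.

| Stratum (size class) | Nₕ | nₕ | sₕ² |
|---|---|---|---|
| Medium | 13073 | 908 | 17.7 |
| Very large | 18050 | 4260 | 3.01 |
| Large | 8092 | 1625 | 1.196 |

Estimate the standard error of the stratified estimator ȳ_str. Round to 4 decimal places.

0.0464

Var(ȳ_str) = Σₕ Wₕ²(1 − fₕ)sₕ²/nₕ with Wₕ = Nₕ/N, N = 39215.
Medium: Wₕ = 0.33336733; term = 0.33336733²·(1 − 0.06945613)·17.7/908 = 0.0020159064.
Very large: Wₕ = 0.46028305; term = 0.46028305²·(1 − 0.23601108)·3.01/4260 = 1.1436521 × 10^-4.
Large: Wₕ = 0.20634961; term = 0.20634961²·(1 − 0.20081562)·1.196/1625 = 2.5045639 × 10^-5.
Sum = 0.0021553172.
SE = √(0.0021553172) = 0.0464.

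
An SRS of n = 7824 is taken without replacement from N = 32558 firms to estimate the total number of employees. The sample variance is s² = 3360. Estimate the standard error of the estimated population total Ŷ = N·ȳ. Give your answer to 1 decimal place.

18596.5

Var(Ŷ) = N²·Var(ȳ) = N²·(1 − n/N)·s²/n.
f = 7824/32558 = 0.24030960; Var(ȳ) = 0.75969040·3360/7824 = 0.32624741.
Var(Ŷ) = 32558² · 0.32624741 = 3.4582988 × 10^8.
SE(Ŷ) = √(3.4582988 × 10^8) = 18596.5.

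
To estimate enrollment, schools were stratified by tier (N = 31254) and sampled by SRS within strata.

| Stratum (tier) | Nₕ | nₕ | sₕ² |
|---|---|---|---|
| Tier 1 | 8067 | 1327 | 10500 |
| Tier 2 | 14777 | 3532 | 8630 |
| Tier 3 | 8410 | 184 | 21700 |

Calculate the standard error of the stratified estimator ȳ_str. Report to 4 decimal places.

3.0346

Var(ȳ_str) = Σₕ Wₕ²(1 − fₕ)sₕ²/nₕ with Wₕ = Nₕ/N, N = 31254.
Tier 1: Wₕ = 0.25811096; term = 0.25811096²·(1 − 0.16449733)·10500/1327 = 0.44043225.
Tier 2: Wₕ = 0.47280348; term = 0.47280348²·(1 − 0.23902010)·8630/3532 = 0.41564697.
Tier 3: Wₕ = 0.26908556; term = 0.26908556²·(1 − 0.02187872)·21700/184 = 8.3524791.
Sum = 9.2085583.
SE = √(9.2085583) = 3.0346.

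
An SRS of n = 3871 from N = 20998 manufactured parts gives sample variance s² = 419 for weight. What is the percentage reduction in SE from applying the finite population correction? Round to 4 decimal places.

f = n/N = 3871/20998 = 0.18435089.
SE_no-fpc = √(s²/n) = 0.32899964; SE_fpc = √((1−f)s²/n) = 0.29713041.
Ratio = √(1−f) = 0.90313294. Reduction = 100·(1 − 0.90313294) = 9.6867%.

9.6867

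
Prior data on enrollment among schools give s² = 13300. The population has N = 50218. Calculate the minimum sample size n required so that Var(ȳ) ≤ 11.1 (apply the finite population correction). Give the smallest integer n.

1171

Without fpc, n₀ = s²/D = 13300/11.1 = 1198.1982.
With fpc, (1 − n/N)·s²/n ≤ D requires n ≥ n₀/(1 + n₀/N) = 1198.1982/(1 + 1198.1982/50218) = 1170.2755.
Rounding up, n = 1171.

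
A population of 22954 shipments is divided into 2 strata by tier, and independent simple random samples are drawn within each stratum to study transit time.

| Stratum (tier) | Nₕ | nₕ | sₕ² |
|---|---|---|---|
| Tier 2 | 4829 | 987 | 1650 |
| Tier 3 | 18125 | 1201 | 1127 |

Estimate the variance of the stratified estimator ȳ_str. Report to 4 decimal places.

0.6052

Var(ȳ_str) = Σₕ Wₕ²(1 − fₕ)sₕ²/nₕ with Wₕ = Nₕ/N, N = 22954.
Tier 2: Wₕ = 0.21037728; term = 0.21037728²·(1 − 0.20439014)·1650/987 = 0.05886601.
Tier 3: Wₕ = 0.78962272; term = 0.78962272²·(1 − 0.06626207)·1127/1201 = 0.54631759.
Sum = 0.6051836.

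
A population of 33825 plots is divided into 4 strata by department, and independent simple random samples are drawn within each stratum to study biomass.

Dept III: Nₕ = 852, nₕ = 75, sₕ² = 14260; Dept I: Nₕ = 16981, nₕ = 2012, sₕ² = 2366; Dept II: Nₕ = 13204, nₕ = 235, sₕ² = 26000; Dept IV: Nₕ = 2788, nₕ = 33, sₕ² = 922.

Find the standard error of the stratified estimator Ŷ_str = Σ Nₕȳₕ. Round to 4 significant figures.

139900

Var(Ŷ_str) = Σₕ Nₕ²(1 − fₕ)sₕ²/nₕ.
Dept III: 852²·(1 − 75/852)·14260/75 = 1.2586903 × 10^8.
Dept I: 16981²·(1 − 2012/16981)·2366/2012 = 2.9891163 × 10^8.
Dept II: 13204²·(1 − 235/13204)·26000/235 = 1.8945998 × 10^10.
Dept IV: 2788²·(1 − 33/2788)·922/33 = 2.1460081 × 10^8.
Sum = 1.9585379 × 10^10.
SE = √(1.9585379 × 10^10) = 139900.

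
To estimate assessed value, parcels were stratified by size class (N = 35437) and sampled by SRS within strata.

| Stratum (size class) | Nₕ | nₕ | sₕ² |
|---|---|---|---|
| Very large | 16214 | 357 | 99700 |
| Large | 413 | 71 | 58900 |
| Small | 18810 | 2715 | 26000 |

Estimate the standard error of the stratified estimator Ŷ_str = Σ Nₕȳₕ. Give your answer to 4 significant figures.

Var(Ŷ_str) = Σₕ Nₕ²(1 − fₕ)sₕ²/nₕ.
Very large: 16214²·(1 − 357/16214)·99700/357 = 7.1802264 × 10^10.
Large: 413²·(1 − 71/413)·58900/71 = 1.171745 × 10^8.
Small: 18810²·(1 − 2715/18810)·26000/2715 = 2.8992341 × 10^9.
Sum = 7.4818673 × 10^10.
SE = √(7.4818673 × 10^10) = 273500.

273500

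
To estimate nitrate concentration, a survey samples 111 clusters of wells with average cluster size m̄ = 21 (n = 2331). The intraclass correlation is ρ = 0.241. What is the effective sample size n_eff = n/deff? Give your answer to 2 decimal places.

deff = 1 + (21 − 1)·0.241 = 1 + 4.82 = 5.82.
n_eff = 2331 / 5.82 = 400.52.

400.52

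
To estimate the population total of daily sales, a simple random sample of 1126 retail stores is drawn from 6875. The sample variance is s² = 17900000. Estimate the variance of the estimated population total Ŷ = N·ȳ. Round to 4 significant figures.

Var(Ŷ) = N²·Var(ȳ) = N²·(1 − n/N)·s²/n.
f = 1126/6875 = 0.16378182; Var(ȳ) = 0.83621818·17900000/1126 = 13293.344.
Var(Ŷ) = 6875² · 13293.344 = 6.2831821 × 10^11.

6.283 × 10^11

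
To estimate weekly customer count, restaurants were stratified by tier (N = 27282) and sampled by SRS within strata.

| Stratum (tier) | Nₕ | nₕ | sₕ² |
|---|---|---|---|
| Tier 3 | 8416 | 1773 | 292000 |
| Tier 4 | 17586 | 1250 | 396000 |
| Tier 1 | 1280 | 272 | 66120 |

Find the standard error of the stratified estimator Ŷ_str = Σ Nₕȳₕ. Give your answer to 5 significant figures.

317070

Var(Ŷ_str) = Σₕ Nₕ²(1 − fₕ)sₕ²/nₕ.
Tier 3: 8416²·(1 − 1773/8416)·292000/1773 = 9.2075502 × 10^9.
Tier 4: 17586²·(1 − 1250/17586)·396000/1250 = 9.1011855 × 10^10.
Tier 1: 1280²·(1 − 272/1280)·66120/272 = 3.1364216 × 10^8.
Sum = 1.0053305 × 10^11.
SE = √(1.0053305 × 10^11) = 317070.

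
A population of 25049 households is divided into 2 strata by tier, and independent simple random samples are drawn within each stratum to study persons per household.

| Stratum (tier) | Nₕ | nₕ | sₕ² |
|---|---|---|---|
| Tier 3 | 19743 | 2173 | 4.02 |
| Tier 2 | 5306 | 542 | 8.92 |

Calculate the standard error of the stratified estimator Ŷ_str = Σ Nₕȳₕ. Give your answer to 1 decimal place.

1028.5

Var(Ŷ_str) = Σₕ Nₕ²(1 − fₕ)sₕ²/nₕ.
Tier 3: 19743²·(1 − 2173/19743)·4.02/2173 = 641728.36.
Tier 2: 5306²·(1 − 542/5306)·8.92/542 = 416010.76.
Sum = 1.0577391 × 10^6.
SE = √(1.0577391 × 10^6) = 1028.5.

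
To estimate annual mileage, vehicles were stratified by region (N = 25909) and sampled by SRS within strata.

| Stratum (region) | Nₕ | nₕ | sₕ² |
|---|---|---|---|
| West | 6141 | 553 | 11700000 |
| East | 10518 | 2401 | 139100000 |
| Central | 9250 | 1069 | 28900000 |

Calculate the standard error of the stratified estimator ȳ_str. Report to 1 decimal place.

Var(ȳ_str) = Σₕ Wₕ²(1 − fₕ)sₕ²/nₕ with Wₕ = Nₕ/N, N = 25909.
West: Wₕ = 0.23702188; term = 0.23702188²·(1 − 0.09005048)·11700000/553 = 1081.5707.
East: Wₕ = 0.40595932; term = 0.40595932²·(1 − 0.22827534)·139100000/2401 = 7368.2165.
Central: Wₕ = 0.35701880; term = 0.35701880²·(1 − 0.11556757)·28900000/1069 = 3047.6631.
Sum = 11497.45.
SE = √(11497.45) = 107.2.

107.2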